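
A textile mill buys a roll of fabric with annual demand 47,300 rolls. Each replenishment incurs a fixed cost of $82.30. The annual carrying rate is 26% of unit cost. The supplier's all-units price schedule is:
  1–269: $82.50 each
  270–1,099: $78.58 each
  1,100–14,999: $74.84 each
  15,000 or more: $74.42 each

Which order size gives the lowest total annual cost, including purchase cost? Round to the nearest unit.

Q* ≈ 1,100 rolls

Holding cost per unit per year at price C is H = 0.26·C.
Candidates are each tier's EOQ (if it falls in that tier) and each price-break quantity.
Tier 1 ($82.50): EOQ = 602.5 exceeds tier's upper bound 269, so this tier is dominated.
EOQ at $78.58 = 617.3 (feasible in tier 2): TC = 47,300×$78.58 + (47,300/617.3)×82.3 + (617.3/2)×0.26×$78.58 = $3,729,446.12.
EOQ at $74.84 = 632.5 < 1100, so use break Q=1100: TC = 47,300×$74.84 + (47,300/1100.0)×82.3 + (1100.0/2)×0.26×$74.84 = $3,554,173.02.
EOQ at $74.42 = 634.3 < 15000, so use break Q=15000: TC = 47,300×$74.42 + (47,300/15000.0)×82.3 + (15000.0/2)×0.26×$74.42 = $3,665,444.52.
Lowest total cost is $3,554,173.02 at Q = 1100.0.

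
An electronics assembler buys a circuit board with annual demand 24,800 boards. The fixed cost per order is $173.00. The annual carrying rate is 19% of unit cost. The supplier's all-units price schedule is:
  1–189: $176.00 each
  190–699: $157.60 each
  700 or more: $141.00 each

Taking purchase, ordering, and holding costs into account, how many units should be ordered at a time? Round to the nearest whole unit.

Q* ≈ 700 boards

Holding cost per unit per year at price C is H = 0.19·C.
Evaluate total cost at each tier's feasible EOQ or, if the EOQ is below the tier, at the tier's minimum quantity.
Tier 1 ($176.00): EOQ = 506.6 exceeds tier's upper bound 189, so this tier is dominated.
EOQ at $157.60 = 535.3 (feasible in tier 2): TC = 24,800×$157.60 + (24,800/535.3)×173 + (535.3/2)×0.19×$157.60 = $3,924,509.46.
EOQ at $141.00 = 565.9 < 700, so use break Q=700: TC = 24,800×$141.00 + (24,800/700.0)×173 + (700.0/2)×0.19×$141.00 = $3,512,305.64.
Lowest total cost is $3,512,305.64 at Q = 700.0.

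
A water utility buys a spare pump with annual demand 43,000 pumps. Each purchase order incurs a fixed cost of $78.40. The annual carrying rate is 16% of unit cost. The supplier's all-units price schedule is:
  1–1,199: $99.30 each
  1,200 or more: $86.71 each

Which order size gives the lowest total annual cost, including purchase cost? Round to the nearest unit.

Holding cost per unit per year at price C is H = 0.16·C.
Evaluate total cost at each tier's feasible EOQ or, if the EOQ is below the tier, at the tier's minimum quantity.
EOQ at $99.30 = 651.4 (feasible in tier 1): TC = 43,000×$99.30 + (43,000/651.4)×78.4 + (651.4/2)×0.16×$99.30 = $4,280,250.04.
EOQ at $86.71 = 697.1 < 1200, so use break Q=1200: TC = 43,000×$86.71 + (43,000/1200.0)×78.4 + (1200.0/2)×0.16×$86.71 = $3,739,663.49.
Lowest total cost is $3,739,663.49 at Q = 1200.0.

Q* ≈ 1,200 pumps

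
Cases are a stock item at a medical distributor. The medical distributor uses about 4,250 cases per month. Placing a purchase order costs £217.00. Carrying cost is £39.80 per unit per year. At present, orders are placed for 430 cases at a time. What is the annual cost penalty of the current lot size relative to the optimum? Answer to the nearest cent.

Extra cost ≈ £4,613.69 per year

Annual demand D = 4,250 × 12 = 51,000.
EOQ = √(2DS/H) = √(2 × 51,000 × 217 / 39.8) ≈ 745.74.
Cost at Q* = (D/Q*)S + (Q*/2)H = √(2DSH) ≈ £29,680.52.
Cost at Q = 430: (51,000/430)×217 + (430/2)×39.8 = £25,737.21 + £8,557.00 = £34,294.21.
Excess = £34,294.21 − £29,680.52 = £4,613.69.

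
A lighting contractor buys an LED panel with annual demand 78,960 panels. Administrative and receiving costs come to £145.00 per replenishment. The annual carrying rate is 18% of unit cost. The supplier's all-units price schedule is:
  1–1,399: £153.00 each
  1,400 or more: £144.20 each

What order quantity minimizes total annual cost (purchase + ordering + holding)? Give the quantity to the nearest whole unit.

Holding cost per unit per year at price C is H = 0.18·C.
For each price level, check whether its EOQ is feasible; otherwise the best quantity at that price is the breakpoint.
EOQ at £153.00 = 911.8 (feasible in tier 1): TC = 78,960×£153.00 + (78,960/911.8)×145 + (911.8/2)×0.18×£153.00 = £12,105,992.19.
EOQ at £144.20 = 939.3 < 1400, so use break Q=1400: TC = 78,960×£144.20 + (78,960/1400.0)×145 + (1400.0/2)×0.18×£144.20 = £11,412,379.20.
Lowest total cost is £11,412,379.20 at Q = 1400.0.

Q* ≈ 1,400 panels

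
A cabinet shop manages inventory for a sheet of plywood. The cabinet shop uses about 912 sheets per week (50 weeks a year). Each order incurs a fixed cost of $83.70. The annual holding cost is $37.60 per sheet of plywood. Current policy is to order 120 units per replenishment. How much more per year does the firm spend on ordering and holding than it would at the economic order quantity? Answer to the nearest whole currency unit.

Extra cost ≈ $17,120 per year

Annual demand D = 912 × 50 = 45,600.
EOQ = √(2DS/H) = √(2 × 45,600 × 83.7 / 37.6) ≈ 450.57.
Cost at Q* = (D/Q*)S + (Q*/2)H = √(2DSH) ≈ $16,941.59.
Cost at Q = 120: (45,600/120)×83.7 + (120/2)×37.6 = $31,806.00 + $2,256.00 = $34,062.00.
Excess = $34,062.00 − $16,941.59 = $17,120.41.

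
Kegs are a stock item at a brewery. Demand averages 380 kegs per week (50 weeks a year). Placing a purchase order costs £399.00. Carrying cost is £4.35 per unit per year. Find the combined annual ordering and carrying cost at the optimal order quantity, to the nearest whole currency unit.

Annual demand D = 380 × 50 = 19,000.
EOQ = √(2DS/H) = √(2 × 19,000 × 399 / 4.35) ≈ 1866.95.
At Q*, ordering cost (D/Q*)S equals holding cost (Q*/2)H, each = √(DSH/2).
Minimum total = √(2DSH) = √(2 × 19,000 × 399 × 4.35) ≈ 8121.250.

TC* ≈ £8,121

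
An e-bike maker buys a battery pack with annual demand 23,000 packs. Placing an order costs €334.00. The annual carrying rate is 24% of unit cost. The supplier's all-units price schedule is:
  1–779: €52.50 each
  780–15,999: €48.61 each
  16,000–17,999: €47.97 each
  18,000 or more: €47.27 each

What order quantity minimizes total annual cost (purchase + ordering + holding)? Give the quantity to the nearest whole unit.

Q* ≈ 1,148 packs

Holding cost per unit per year at price C is H = 0.24·C.
For each price level, check whether its EOQ is feasible; otherwise the best quantity at that price is the breakpoint.
Tier 1 (€52.50): EOQ = 1104.2 exceeds tier's upper bound 779, so this tier is dominated.
EOQ at €48.61 = 1147.6 (feasible in tier 2): TC = 23,000×€48.61 + (23,000/1147.6)×334 + (1147.6/2)×0.24×€48.61 = €1,131,418.15.
EOQ at €47.97 = 1155.2 < 16000, so use break Q=16000: TC = 23,000×€47.97 + (23,000/16000.0)×334 + (16000.0/2)×0.24×€47.97 = €1,195,892.52.
EOQ at €47.27 = 1163.7 < 18000, so use break Q=18000: TC = 23,000×€47.27 + (23,000/18000.0)×334 + (18000.0/2)×0.24×€47.27 = €1,189,739.98.
Lowest total cost is €1,131,418.15 at Q = 1147.6.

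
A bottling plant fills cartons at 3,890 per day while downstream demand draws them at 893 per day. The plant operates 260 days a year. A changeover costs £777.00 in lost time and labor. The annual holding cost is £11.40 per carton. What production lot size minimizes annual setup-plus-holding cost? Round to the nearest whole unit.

Q* ≈ 6,409 cartons

Annual demand D = 893 × 260 = 232,180.
Production build-up factor (1 − d/p) = 1 − 893/3,890 = 0.7704.
Q* = √(2DS / (H(1 − d/p))) = √(2 × 232,180 × 777 / (11.4 × 0.7704)).
= √(360,807,720 / 8.783) ≈ 6409.393.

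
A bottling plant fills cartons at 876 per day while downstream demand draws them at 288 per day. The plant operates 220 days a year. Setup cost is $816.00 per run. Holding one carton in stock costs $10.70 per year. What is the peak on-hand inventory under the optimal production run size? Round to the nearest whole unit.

I_max ≈ 2,547 cartons

Annual demand D = 288 × 220 = 63,360.
Production build-up factor (1 − d/p) = 1 − 288/876 = 0.6712.
Q* = √(2DS / (H(1 − d/p))) = √(2 × 63,360 × 816 / (10.7 × 0.6712)).
= √(103,403,520 / 7.1822) ≈ 3794.365.
Maximum inventory = Q*(1 − d/p) = 3794.365 × 0.6712 ≈ 2546.903.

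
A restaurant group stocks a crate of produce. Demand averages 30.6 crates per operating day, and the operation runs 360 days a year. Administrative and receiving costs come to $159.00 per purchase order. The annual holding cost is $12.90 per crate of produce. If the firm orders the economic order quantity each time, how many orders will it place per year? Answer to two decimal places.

N ≈ 21.14 orders per year

Annual demand D = 30.6 × 360 = 11,016.
The optimal lot size = √(2DS/H) = √(2 × 11,016 × 159 / 12.9) ≈ 521.11.
Orders per year = D / Q* = 11,016 / 521.11 ≈ 21.139.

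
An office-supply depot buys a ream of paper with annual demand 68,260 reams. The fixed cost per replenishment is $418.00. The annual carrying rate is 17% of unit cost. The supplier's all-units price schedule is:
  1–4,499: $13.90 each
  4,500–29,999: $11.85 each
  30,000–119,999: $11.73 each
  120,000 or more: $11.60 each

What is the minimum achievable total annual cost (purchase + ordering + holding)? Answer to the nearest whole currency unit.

TC* ≈ $819,603

Holding cost per unit per year at price C is H = 0.17·C.
For each price level, check whether its EOQ is feasible; otherwise the best quantity at that price is the breakpoint.
Tier 1 ($13.90): EOQ = 4914.2 exceeds tier's upper bound 4499, so this tier is dominated.
EOQ at $11.85 = 5322.3 (feasible in tier 2): TC = 68,260×$11.85 + (68,260/5322.3)×418 + (5322.3/2)×0.17×$11.85 = $819,602.85.
EOQ at $11.73 = 5349.5 < 30000, so use break Q=30000: TC = 68,260×$11.73 + (68,260/30000.0)×418 + (30000.0/2)×0.17×$11.73 = $831,552.39.
EOQ at $11.60 = 5379.4 < 120000, so use break Q=120000: TC = 68,260×$11.60 + (68,260/120000.0)×418 + (120000.0/2)×0.17×$11.60 = $910,373.77.
Lowest total cost among the candidates is at Q = 5322.3.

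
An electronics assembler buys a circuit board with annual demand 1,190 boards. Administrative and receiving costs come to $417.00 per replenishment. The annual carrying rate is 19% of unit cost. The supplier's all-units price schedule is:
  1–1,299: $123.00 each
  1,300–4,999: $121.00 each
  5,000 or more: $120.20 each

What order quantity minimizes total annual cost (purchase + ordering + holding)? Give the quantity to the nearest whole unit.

Q* ≈ 206 boards

Holding cost per unit per year at price C is H = 0.19·C.
Candidates are each tier's EOQ (if it falls in that tier) and each price-break quantity.
EOQ at $123.00 = 206.1 (feasible in tier 1): TC = 1,190×$123.00 + (1,190/206.1)×417 + (206.1/2)×0.19×$123.00 = $151,185.99.
EOQ at $121.00 = 207.8 < 1300, so use break Q=1300: TC = 1,190×$121.00 + (1,190/1300.0)×417 + (1300.0/2)×0.19×$121.00 = $159,315.22.
EOQ at $120.20 = 208.5 < 5000, so use break Q=5000: TC = 1,190×$120.20 + (1,190/5000.0)×417 + (5000.0/2)×0.19×$120.20 = $200,232.25.
Lowest total cost is $151,185.99 at Q = 206.1.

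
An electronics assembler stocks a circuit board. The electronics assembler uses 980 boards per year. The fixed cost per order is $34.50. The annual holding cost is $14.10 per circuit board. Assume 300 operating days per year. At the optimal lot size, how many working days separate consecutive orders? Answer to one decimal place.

T ≈ 21.2 days

The optimal lot size = √(2DS/H) = √(2 × 980 × 34.5 / 14.1) ≈ 69.25.
Cycle time = Q*/D × 300 = 69.25 / 980 × 300 ≈ 21.199 days.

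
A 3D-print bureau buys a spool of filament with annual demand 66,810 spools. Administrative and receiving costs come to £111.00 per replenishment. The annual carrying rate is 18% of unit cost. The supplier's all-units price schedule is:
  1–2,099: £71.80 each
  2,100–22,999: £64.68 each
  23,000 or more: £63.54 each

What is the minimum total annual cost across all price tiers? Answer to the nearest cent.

TC* ≈ £4,337,026.71

Holding cost per unit per year at price C is H = 0.18·C.
Evaluate total cost at each tier's feasible EOQ or, if the EOQ is below the tier, at the tier's minimum quantity.
EOQ at £71.80 = 1071.3 (feasible in tier 1): TC = 66,810×£71.80 + (66,810/1071.3)×111 + (1071.3/2)×0.18×£71.80 = £4,810,803.09.
EOQ at £64.68 = 1128.7 < 2100, so use break Q=2100: TC = 66,810×£64.68 + (66,810/2100.0)×111 + (2100.0/2)×0.18×£64.68 = £4,337,026.71.
EOQ at £63.54 = 1138.8 < 23000, so use break Q=23000: TC = 66,810×£63.54 + (66,810/23000.0)×111 + (23000.0/2)×0.18×£63.54 = £4,376,957.63.
Lowest total cost among the candidates is at Q = 2100.0.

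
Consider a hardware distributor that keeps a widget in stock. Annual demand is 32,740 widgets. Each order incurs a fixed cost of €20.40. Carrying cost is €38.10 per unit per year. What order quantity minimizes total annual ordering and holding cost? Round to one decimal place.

EOQ = √(2DS / H) = √(2 × 32,740 × 20.4 / 38.1).
= √(1,335,792 / 38.1) = √35,060.1575 ≈ 187.244.

Q* ≈ 187.2 widgets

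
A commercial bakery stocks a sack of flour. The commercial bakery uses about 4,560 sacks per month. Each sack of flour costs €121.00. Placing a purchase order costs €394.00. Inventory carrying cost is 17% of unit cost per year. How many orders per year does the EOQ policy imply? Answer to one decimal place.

Annual demand D = 4,560 × 12 = 54,720.
Holding cost H = 0.17 × €121.00 = €20.5700 per unit per year.
EOQ = √(2DS/H) = √(2 × 54,720 × 394 / 20.57) ≈ 1447.83.
Orders per year = D / Q* = 54,720 / 1447.83 ≈ 37.794.

N ≈ 37.8 orders per year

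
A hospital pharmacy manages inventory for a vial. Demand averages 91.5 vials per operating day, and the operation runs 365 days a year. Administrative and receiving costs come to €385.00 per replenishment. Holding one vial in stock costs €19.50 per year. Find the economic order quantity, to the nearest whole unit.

Annual demand D = 91.5 × 365 = 33,397.5.
EOQ = √(2DS / H) = √(2 × 33,397.5 × 385 / 19.5).
= √(25,716,075 / 19.5) = √1,318,773.0769 ≈ 1148.378.

Q* ≈ 1,148 vials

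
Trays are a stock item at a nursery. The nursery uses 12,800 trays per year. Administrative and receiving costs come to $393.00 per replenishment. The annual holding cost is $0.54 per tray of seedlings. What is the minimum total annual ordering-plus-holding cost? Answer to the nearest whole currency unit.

TC* ≈ $2,331

The optimal lot size = √(2DS/H) = √(2 × 12,800 × 393 / 0.54) ≈ 4316.38.
At the optimum the two cost components are equal, so total cost = 2·(Q*/2)H = Q*·H.
Minimum total = √(2DSH) = √(2 × 12,800 × 393 × 0.54) ≈ 2330.844.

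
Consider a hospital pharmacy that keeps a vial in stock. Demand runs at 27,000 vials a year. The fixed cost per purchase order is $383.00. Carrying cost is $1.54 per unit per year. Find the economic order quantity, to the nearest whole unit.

EOQ = √(2DS / H) = √(2 × 27,000 × 383 / 1.54).
= √(20,682,000 / 1.54) = √13,429,870.1299 ≈ 3664.679.

Q* ≈ 3,665 vials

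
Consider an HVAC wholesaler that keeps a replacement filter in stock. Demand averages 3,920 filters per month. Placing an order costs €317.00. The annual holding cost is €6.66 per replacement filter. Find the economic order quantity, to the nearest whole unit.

Q* ≈ 2,116 filters

Annual demand D = 3,920 × 12 = 47,040.
EOQ = √(2DS / H) = √(2 × 47,040 × 317 / 6.66).
= √(29,823,360 / 6.66) = √4,477,981.982 ≈ 2116.124.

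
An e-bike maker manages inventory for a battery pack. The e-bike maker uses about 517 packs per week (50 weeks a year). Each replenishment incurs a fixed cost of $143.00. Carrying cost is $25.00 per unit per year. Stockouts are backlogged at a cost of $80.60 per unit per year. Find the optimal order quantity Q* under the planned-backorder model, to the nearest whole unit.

Annual demand D = 517 × 50 = 25,850.
With planned backorders, Q* = √(2DS/H) · √((H+B)/B).
√(2DS/H) = √(2 × 25,850 × 143 / 25) = 543.805.
√((H+B)/B) = √((25+80.6)/80.6) = 1.1446.
Q* ≈ 622.455.

Q* ≈ 622 packs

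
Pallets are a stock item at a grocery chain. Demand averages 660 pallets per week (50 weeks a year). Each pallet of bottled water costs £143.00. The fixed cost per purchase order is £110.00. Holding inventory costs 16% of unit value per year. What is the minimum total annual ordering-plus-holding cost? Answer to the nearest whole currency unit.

TC* ≈ £12,888

Annual demand D = 660 × 50 = 33,000.
Holding cost H = 0.16 × £143.00 = £22.8800 per unit per year.
The optimal lot size = √(2DS/H) = √(2 × 33,000 × 110 / 22.88) ≈ 563.30.
At the optimum the two cost components are equal, so total cost = 2·(Q*/2)H = Q*·H.
Minimum total = √(2DSH) = √(2 × 33,000 × 110 × 22.88) ≈ 12888.320.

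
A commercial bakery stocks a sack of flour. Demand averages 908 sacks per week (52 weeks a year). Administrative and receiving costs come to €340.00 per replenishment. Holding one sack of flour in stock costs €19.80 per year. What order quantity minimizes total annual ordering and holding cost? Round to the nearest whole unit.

Annual demand D = 908 × 52 = 47,216.
EOQ = √(2DS / H) = √(2 × 47,216 × 340 / 19.8).
= √(32,106,880 / 19.8) = √1,621,559.596 ≈ 1273.405.

Q* ≈ 1,273 sacks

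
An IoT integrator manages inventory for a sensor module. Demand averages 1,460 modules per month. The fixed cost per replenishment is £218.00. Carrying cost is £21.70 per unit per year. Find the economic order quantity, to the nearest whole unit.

Annual demand D = 1,460 × 12 = 17,520.
EOQ = √(2DS / H) = √(2 × 17,520 × 218 / 21.7).
= √(7,638,720 / 21.7) = √352,014.7465 ≈ 593.308.

Q* ≈ 593 modules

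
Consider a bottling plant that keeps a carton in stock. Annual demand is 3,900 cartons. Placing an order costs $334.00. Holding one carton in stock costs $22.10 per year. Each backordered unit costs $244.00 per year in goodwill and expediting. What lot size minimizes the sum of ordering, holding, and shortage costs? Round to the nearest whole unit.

With planned backorders, Q* = √(2DS/H) · √((H+B)/B).
√(2DS/H) = √(2 × 3,900 × 334 / 22.1) = 343.340.
√((H+B)/B) = √((22.1+244)/244) = 1.0443.
Q* ≈ 358.552.

Q* ≈ 359 cartons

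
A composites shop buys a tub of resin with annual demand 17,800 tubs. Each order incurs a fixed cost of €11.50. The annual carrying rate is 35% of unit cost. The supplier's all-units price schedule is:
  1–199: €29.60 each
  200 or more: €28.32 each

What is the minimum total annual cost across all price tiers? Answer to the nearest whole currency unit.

TC* ≈ €506,110

Holding cost per unit per year at price C is H = 0.35·C.
Evaluate total cost at each tier's feasible EOQ or, if the EOQ is below the tier, at the tier's minimum quantity.
EOQ at €29.60 = 198.8 (feasible in tier 1): TC = 17,800×€29.60 + (17,800/198.8)×11.5 + (198.8/2)×0.35×€29.60 = €528,939.46.
EOQ at €28.32 = 203.2 (feasible in tier 2): TC = 17,800×€28.32 + (17,800/203.2)×11.5 + (203.2/2)×0.35×€28.32 = €506,110.44.
Lowest total cost among the candidates is at Q = 203.2.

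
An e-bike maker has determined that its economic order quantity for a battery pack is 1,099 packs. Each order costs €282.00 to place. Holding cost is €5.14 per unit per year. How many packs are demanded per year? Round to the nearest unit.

D ≈ 11,007 packs per year

The basic EOQ model gives Q* = √(2DS/H); rearrange for the unknown.
From Q* = √(2DS/H): D = Q*²H / (2S) = 1,099² × 5.14 / (2 × 282) = 11007.264.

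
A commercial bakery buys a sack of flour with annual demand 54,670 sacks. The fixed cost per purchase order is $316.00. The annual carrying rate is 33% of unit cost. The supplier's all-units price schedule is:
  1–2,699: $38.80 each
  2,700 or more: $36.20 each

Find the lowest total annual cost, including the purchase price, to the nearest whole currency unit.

TC* ≈ $2,001,580

Holding cost per unit per year at price C is H = 0.33·C.
Evaluate total cost at each tier's feasible EOQ or, if the EOQ is below the tier, at the tier's minimum quantity.
EOQ at $38.80 = 1642.7 (feasible in tier 1): TC = 54,670×$38.80 + (54,670/1642.7)×316 + (1642.7/2)×0.33×$38.80 = $2,142,229.23.
EOQ at $36.20 = 1700.7 < 2700, so use break Q=2700: TC = 54,670×$36.20 + (54,670/2700.0)×316 + (2700.0/2)×0.33×$36.20 = $2,001,579.51.
Lowest total cost among the candidates is at Q = 2700.0.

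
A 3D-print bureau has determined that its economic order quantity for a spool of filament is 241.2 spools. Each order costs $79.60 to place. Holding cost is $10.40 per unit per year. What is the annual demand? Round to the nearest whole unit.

The basic EOQ model gives Q* = √(2DS/H); rearrange for the unknown.
From Q* = √(2DS/H): D = Q*²H / (2S) = 241.2² × 10.4 / (2 × 79.6) = 3800.536.

D ≈ 3,801 spools per year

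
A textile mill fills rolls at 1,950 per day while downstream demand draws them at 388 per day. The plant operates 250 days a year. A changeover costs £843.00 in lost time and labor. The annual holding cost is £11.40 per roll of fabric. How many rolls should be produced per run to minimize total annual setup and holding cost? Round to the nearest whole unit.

Q* ≈ 4,232 rolls

Annual demand D = 388 × 250 = 97,000.
Production build-up factor (1 − d/p) = 1 − 388/1,950 = 0.8010.
Q* = √(2DS / (H(1 − d/p))) = √(2 × 97,000 × 843 / (11.4 × 0.8010)).
= √(163,542,000 / 9.1317) ≈ 4231.935.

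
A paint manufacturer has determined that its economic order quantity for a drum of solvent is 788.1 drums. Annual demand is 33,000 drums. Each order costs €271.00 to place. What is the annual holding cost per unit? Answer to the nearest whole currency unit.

The basic EOQ model gives Q* = √(2DS/H); rearrange for the unknown.
From Q* = √(2DS/H): H = 2DS / Q*² = 2 × 33,000 × 271 / 788.1² = 28.7972.

H ≈ €29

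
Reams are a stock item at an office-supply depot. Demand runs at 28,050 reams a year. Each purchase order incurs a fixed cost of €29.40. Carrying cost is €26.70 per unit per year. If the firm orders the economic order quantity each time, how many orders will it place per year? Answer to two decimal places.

The optimal lot size = √(2DS/H) = √(2 × 28,050 × 29.4 / 26.7) ≈ 248.54.
Orders per year = D / Q* = 28,050 / 248.54 ≈ 112.858.

N ≈ 112.86 orders per year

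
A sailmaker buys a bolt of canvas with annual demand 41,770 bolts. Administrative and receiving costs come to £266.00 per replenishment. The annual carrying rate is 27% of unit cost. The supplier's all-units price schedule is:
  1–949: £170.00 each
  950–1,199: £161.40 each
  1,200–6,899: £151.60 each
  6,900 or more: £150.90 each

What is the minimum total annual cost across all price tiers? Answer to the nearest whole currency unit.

TC* ≈ £6,366,150

Holding cost per unit per year at price C is H = 0.27·C.
Candidates are each tier's EOQ (if it falls in that tier) and each price-break quantity.
EOQ at £170.00 = 695.8 (feasible in tier 1): TC = 41,770×£170.00 + (41,770/695.8)×266 + (695.8/2)×0.27×£170.00 = £7,132,837.02.
EOQ at £161.40 = 714.1 < 950, so use break Q=950: TC = 41,770×£161.40 + (41,770/950.0)×266 + (950.0/2)×0.27×£161.40 = £6,774,073.15.
EOQ at £151.60 = 736.8 < 1200, so use break Q=1200: TC = 41,770×£151.60 + (41,770/1200.0)×266 + (1200.0/2)×0.27×£151.60 = £6,366,150.22.
EOQ at £150.90 = 738.5 < 6900, so use break Q=6900: TC = 41,770×£150.90 + (41,770/6900.0)×266 + (6900.0/2)×0.27×£150.90 = £6,445,266.61.
Lowest total cost among the candidates is at Q = 1200.0.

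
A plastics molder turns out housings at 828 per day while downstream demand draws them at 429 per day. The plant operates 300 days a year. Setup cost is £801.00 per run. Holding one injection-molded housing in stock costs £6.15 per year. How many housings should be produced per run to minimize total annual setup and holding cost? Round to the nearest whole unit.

Q* ≈ 8,341 housings

Annual demand D = 429 × 300 = 128,700.
Production build-up factor (1 − d/p) = 1 − 429/828 = 0.4819.
Q* = √(2DS / (H(1 − d/p))) = √(2 × 128,700 × 801 / (6.15 × 0.4819)).
= √(206,177,400 / 2.9636) ≈ 8340.877.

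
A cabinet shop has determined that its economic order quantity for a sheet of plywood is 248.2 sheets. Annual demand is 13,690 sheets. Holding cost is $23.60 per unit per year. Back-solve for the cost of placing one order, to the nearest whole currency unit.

S ≈ $53

Invert the EOQ relation Q*² = 2DS/H.
From Q* = √(2DS/H): S = Q*²H / (2D) = 248.2² × 23.6 / (2 × 13,690) = 53.0985.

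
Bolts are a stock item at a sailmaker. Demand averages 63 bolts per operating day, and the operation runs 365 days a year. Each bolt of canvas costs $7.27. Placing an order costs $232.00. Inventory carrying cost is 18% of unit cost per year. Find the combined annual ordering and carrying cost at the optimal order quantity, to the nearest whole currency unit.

TC* ≈ $3,737

Annual demand D = 63 × 365 = 22,995.
Holding cost H = 0.18 × $7.27 = $1.3086 per unit per year.
EOQ = √(2DS/H) = √(2 × 22,995 × 232 / 1.3086) ≈ 2855.43.
At the optimum the two cost components are equal, so total cost = 2·(Q*/2)H = Q*·H.
Minimum total = √(2DSH) = √(2 × 22,995 × 232 × 1.3086) ≈ 3736.622.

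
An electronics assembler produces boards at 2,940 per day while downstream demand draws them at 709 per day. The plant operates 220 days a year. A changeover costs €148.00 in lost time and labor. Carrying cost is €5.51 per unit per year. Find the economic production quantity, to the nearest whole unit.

Q* ≈ 3,323 boards

Annual demand D = 709 × 220 = 155,980.
Production build-up factor (1 − d/p) = 1 − 709/2,940 = 0.7588.
Q* = √(2DS / (H(1 − d/p))) = √(2 × 155,980 × 148 / (5.51 × 0.7588)).
= √(46,170,080 / 4.1812) ≈ 3322.985.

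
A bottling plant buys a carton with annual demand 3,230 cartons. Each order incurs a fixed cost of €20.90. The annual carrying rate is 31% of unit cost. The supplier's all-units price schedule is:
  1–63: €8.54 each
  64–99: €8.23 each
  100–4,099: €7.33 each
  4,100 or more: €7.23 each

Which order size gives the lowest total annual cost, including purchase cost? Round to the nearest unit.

Q* ≈ 244 cartons

Holding cost per unit per year at price C is H = 0.31·C.
Candidates are each tier's EOQ (if it falls in that tier) and each price-break quantity.
Tier 1 (€8.54): EOQ = 225.8 exceeds tier's upper bound 63, so this tier is dominated.
Tier 2 (€8.23): EOQ = 230.0 exceeds tier's upper bound 99, so this tier is dominated.
EOQ at €7.33 = 243.8 (feasible in tier 3): TC = 3,230×€7.33 + (3,230/243.8)×20.9 + (243.8/2)×0.31×€7.33 = €24,229.79.
EOQ at €7.23 = 245.4 < 4100, so use break Q=4100: TC = 3,230×€7.23 + (3,230/4100.0)×20.9 + (4100.0/2)×0.31×€7.23 = €27,964.03.
Lowest total cost is €24,229.79 at Q = 243.8.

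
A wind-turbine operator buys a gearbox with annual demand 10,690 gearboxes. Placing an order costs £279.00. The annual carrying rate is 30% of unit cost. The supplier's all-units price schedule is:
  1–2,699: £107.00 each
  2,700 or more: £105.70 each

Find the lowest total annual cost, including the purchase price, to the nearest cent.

Holding cost per unit per year at price C is H = 0.30·C.
Evaluate total cost at each tier's feasible EOQ or, if the EOQ is below the tier, at the tier's minimum quantity.
EOQ at £107.00 = 431.1 (feasible in tier 1): TC = 10,690×£107.00 + (10,690/431.1)×279 + (431.1/2)×0.30×£107.00 = £1,157,667.53.
EOQ at £105.70 = 433.7 < 2700, so use break Q=2700: TC = 10,690×£105.70 + (10,690/2700.0)×279 + (2700.0/2)×0.30×£105.70 = £1,173,846.13.
Lowest total cost among the candidates is at Q = 431.1.

TC* ≈ £1,157,667.53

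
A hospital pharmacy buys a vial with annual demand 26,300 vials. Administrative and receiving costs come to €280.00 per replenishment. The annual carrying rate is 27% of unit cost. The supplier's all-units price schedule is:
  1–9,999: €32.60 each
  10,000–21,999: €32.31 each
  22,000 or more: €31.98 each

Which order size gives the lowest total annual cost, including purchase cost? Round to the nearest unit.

Holding cost per unit per year at price C is H = 0.27·C.
Candidates are each tier's EOQ (if it falls in that tier) and each price-break quantity.
EOQ at €32.60 = 1293.5 (feasible in tier 1): TC = 26,300×€32.60 + (26,300/1293.5)×280 + (1293.5/2)×0.27×€32.60 = €868,765.77.
EOQ at €32.31 = 1299.3 < 10000, so use break Q=10000: TC = 26,300×€32.31 + (26,300/10000.0)×280 + (10000.0/2)×0.27×€32.31 = €894,107.90.
EOQ at €31.98 = 1306.0 < 22000, so use break Q=22000: TC = 26,300×€31.98 + (26,300/22000.0)×280 + (22000.0/2)×0.27×€31.98 = €936,389.33.
Lowest total cost is €868,765.77 at Q = 1293.5.

Q* ≈ 1,294 vials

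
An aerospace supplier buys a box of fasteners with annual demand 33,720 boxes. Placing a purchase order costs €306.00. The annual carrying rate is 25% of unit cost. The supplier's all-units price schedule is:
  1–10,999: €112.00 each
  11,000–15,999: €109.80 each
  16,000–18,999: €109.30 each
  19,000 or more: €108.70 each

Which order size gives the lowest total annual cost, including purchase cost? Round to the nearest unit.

Q* ≈ 859 boxes

Holding cost per unit per year at price C is H = 0.25·C.
For each price level, check whether its EOQ is feasible; otherwise the best quantity at that price is the breakpoint.
EOQ at €112.00 = 858.5 (feasible in tier 1): TC = 33,720×€112.00 + (33,720/858.5)×306 + (858.5/2)×0.25×€112.00 = €3,800,678.01.
EOQ at €109.80 = 867.1 < 11000, so use break Q=11000: TC = 33,720×€109.80 + (33,720/11000.0)×306 + (11000.0/2)×0.25×€109.80 = €3,854,369.03.
EOQ at €109.30 = 869.0 < 16000, so use break Q=16000: TC = 33,720×€109.30 + (33,720/16000.0)×306 + (16000.0/2)×0.25×€109.30 = €3,904,840.90.
EOQ at €108.70 = 871.4 < 19000, so use break Q=19000: TC = 33,720×€108.70 + (33,720/19000.0)×306 + (19000.0/2)×0.25×€108.70 = €3,924,069.57.
Lowest total cost is €3,800,678.01 at Q = 858.5.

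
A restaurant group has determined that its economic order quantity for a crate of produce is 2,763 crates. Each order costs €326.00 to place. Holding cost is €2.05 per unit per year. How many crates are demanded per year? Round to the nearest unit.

D ≈ 24,003 crates per year

Invert the EOQ relation Q*² = 2DS/H.
From Q* = √(2DS/H): D = Q*²H / (2S) = 2,763² × 2.05 / (2 × 326) = 24003.139.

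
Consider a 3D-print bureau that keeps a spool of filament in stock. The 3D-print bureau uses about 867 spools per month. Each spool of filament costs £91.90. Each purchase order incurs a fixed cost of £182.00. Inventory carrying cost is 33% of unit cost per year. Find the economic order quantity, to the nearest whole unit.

Annual demand D = 867 × 12 = 10,404.
Holding cost H = 0.33 × £91.90 = £30.3270 per unit per year.
EOQ = √(2DS / H) = √(2 × 10,404 × 182 / 30.327).
= √(3,787,056 / 30.327) = √124,874.0726 ≈ 353.375.

Q* ≈ 353 spools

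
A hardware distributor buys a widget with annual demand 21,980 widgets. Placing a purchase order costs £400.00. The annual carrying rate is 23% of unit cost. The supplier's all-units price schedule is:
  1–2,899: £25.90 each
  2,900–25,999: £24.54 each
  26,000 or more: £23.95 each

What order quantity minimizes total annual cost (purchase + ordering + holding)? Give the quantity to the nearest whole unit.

Q* ≈ 2,900 widgets

Holding cost per unit per year at price C is H = 0.23·C.
Evaluate total cost at each tier's feasible EOQ or, if the EOQ is below the tier, at the tier's minimum quantity.
EOQ at £25.90 = 1718.1 (feasible in tier 1): TC = 21,980×£25.90 + (21,980/1718.1)×400 + (1718.1/2)×0.23×£25.90 = £579,516.64.
EOQ at £24.54 = 1765.1 < 2900, so use break Q=2900: TC = 21,980×£24.54 + (21,980/2900.0)×400 + (2900.0/2)×0.23×£24.54 = £550,605.01.
EOQ at £23.95 = 1786.7 < 26000, so use break Q=26000: TC = 21,980×£23.95 + (21,980/26000.0)×400 + (26000.0/2)×0.23×£23.95 = £598,369.65.
Lowest total cost is £550,605.01 at Q = 2900.0.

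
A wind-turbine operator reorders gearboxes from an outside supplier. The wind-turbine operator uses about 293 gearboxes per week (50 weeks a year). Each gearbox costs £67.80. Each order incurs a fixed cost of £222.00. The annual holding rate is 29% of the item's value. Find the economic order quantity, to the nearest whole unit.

Q* ≈ 575 gearboxes

Annual demand D = 293 × 50 = 14,650.
Holding cost H = 0.29 × £67.80 = £19.6620 per unit per year.
EOQ = √(2DS / H) = √(2 × 14,650 × 222 / 19.662).
= √(6,504,600 / 19.662) = √330,820.8727 ≈ 575.170.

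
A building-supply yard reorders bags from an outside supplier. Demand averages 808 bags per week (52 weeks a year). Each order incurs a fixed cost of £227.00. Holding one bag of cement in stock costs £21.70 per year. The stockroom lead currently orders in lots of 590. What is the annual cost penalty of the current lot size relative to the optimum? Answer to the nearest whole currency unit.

Annual demand D = 808 × 52 = 42,016.
EOQ = √(2DS/H) = √(2 × 42,016 × 227 / 21.7) ≈ 937.57.
Cost at Q* = (D/Q*)S + (Q*/2)H = √(2DSH) ≈ £20,345.35.
Cost at Q = 590: (42,016/590)×227 + (590/2)×21.7 = £16,165.48 + £6,401.50 = £22,566.98.
Excess = £22,566.98 − £20,345.35 = £2,221.63.

Extra cost ≈ £2,222 per year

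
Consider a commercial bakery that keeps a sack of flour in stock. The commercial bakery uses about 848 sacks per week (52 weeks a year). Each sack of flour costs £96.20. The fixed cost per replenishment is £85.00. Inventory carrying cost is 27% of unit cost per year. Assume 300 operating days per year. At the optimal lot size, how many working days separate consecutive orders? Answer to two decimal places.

T ≈ 3.65 days

Annual demand D = 848 × 52 = 44,096.
Holding cost H = 0.27 × £96.20 = £25.9740 per unit per year.
The optimal lot size = √(2DS/H) = √(2 × 44,096 × 85 / 25.974) ≈ 537.22.
Cycle time = Q*/D × 300 = 537.22 / 44,096 × 300 ≈ 3.655 days.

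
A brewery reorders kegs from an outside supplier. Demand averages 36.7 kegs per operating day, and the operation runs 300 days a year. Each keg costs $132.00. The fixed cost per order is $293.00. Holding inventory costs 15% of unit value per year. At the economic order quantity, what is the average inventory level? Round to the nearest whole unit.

Average inventory ≈ 285 kegs

Annual demand D = 36.7 × 300 = 11,010.
Holding cost H = 0.15 × $132.00 = $19.8000 per unit per year.
The optimal lot size = √(2DS/H) = √(2 × 11,010 × 293 / 19.8) ≈ 570.83.
Average inventory = Q*/2 ≈ 570.83 / 2 = 285.417.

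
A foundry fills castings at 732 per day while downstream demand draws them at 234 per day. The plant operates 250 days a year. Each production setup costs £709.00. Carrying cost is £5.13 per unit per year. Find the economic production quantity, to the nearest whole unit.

Annual demand D = 234 × 250 = 58,500.
Production build-up factor (1 − d/p) = 1 − 234/732 = 0.6803.
Q* = √(2DS / (H(1 − d/p))) = √(2 × 58,500 × 709 / (5.13 × 0.6803)).
= √(82,953,000 / 3.4901) ≈ 4875.265.

Q* ≈ 4,875 castings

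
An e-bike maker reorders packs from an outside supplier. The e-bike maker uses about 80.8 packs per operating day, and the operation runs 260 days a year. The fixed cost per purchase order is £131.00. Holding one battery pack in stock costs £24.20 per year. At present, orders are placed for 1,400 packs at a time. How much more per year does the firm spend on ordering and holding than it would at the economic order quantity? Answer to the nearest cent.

Extra cost ≈ £7,364.56 per year

Annual demand D = 80.8 × 260 = 21,008.
EOQ = √(2DS/H) = √(2 × 21,008 × 131 / 24.2) ≈ 476.91.
Cost at Q* = (D/Q*)S + (Q*/2)H = √(2DSH) ≈ £11,541.19.
Cost at Q = 1,400: (21,008/1,400)×131 + (1,400/2)×24.2 = £1,965.75 + £16,940.00 = £18,905.75.
Excess = £18,905.75 − £11,541.19 = £7,364.56.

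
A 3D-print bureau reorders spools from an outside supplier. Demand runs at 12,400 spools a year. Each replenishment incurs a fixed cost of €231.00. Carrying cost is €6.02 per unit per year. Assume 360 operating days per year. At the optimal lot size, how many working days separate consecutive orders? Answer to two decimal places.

T ≈ 28.32 days

EOQ = √(2DS/H) = √(2 × 12,400 × 231 / 6.02) ≈ 975.51.
Cycle time = Q*/D × 360 = 975.51 / 12,400 × 360 ≈ 28.321 days.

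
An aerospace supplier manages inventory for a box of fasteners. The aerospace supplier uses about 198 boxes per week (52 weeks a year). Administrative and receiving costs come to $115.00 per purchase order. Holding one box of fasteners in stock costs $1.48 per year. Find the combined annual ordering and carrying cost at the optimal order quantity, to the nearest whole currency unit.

Annual demand D = 198 × 52 = 10,296.
The optimal lot size = √(2DS/H) = √(2 × 10,296 × 115 / 1.48) ≈ 1264.93.
At Q*, ordering cost (D/Q*)S equals holding cost (Q*/2)H, each = √(DSH/2).
Minimum total = √(2DSH) = √(2 × 10,296 × 115 × 1.48) ≈ 1872.100.

TC* ≈ $1,872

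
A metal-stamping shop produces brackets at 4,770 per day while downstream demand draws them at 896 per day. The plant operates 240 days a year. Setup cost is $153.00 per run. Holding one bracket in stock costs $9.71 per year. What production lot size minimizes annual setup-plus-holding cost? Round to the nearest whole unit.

Q* ≈ 2,889 brackets

Annual demand D = 896 × 240 = 215,040.
Production build-up factor (1 − d/p) = 1 − 896/4,770 = 0.8122.
Q* = √(2DS / (H(1 − d/p))) = √(2 × 215,040 × 153 / (9.71 × 0.8122)).
= √(65,802,240 / 7.8861) ≈ 2888.618.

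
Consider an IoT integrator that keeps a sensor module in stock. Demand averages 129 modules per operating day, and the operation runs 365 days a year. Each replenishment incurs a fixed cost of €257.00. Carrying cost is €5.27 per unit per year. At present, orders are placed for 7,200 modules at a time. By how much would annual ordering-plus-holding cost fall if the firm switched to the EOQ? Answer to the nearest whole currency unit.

Extra cost ≈ €9,359 per year

Annual demand D = 129 × 365 = 47,085.
EOQ = √(2DS/H) = √(2 × 47,085 × 257 / 5.27) ≈ 2142.98.
Cost at Q* = (D/Q*)S + (Q*/2)H = √(2DSH) ≈ €11,293.49.
Cost at Q = 7,200: (47,085/7,200)×257 + (7,200/2)×5.27 = €1,680.67 + €18,972.00 = €20,652.67.
Excess = €20,652.67 − €11,293.49 = €9,359.18.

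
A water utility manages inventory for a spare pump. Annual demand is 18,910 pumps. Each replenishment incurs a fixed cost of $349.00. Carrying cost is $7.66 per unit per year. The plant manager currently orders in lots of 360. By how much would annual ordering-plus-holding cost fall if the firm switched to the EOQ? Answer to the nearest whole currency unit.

Extra cost ≈ $9,656 per year

EOQ = √(2DS/H) = √(2 × 18,910 × 349 / 7.66) ≈ 1312.68.
Cost at Q* = (D/Q*)S + (Q*/2)H = √(2DSH) ≈ $10,055.13.
Cost at Q = 360: (18,910/360)×349 + (360/2)×7.66 = $18,332.19 + $1,378.80 = $19,710.99.
Excess = $19,710.99 − $10,055.13 = $9,655.86.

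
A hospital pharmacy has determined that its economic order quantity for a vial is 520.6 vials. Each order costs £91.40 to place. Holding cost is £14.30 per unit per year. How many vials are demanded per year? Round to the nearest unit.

Invert the EOQ relation Q*² = 2DS/H.
From Q* = √(2DS/H): D = Q*²H / (2S) = 520.6² × 14.3 / (2 × 91.4) = 21201.577.

D ≈ 21,202 vials per year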